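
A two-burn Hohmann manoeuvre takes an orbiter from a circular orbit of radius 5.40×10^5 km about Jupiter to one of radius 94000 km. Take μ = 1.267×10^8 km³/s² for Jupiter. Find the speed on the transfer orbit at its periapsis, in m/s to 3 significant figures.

Semi-major axis of the transfer orbit: a_t = (5.400×10^5 + 94000)/2 = 3.170×10^5 km.
The periapsis of the transfer ellipse is at r = 94000 km.
From the vis-viva equation, v = √[μ(2/r − 1/a_t)] = 47.92 km/s.

v = 47900 m/s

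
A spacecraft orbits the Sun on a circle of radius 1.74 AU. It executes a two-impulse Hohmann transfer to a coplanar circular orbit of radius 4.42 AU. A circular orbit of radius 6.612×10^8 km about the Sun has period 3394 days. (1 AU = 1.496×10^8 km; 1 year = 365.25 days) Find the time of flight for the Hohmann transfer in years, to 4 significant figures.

From Kepler's third law T² = 4π²r³/μ at r = 6.612×10^8 km, T = 3394 days = 3394 × 86400 s = 2.932416×10^8 s: μ = 4π²r³/T² = 1.32711×10^11 km³/s².
In km: r₁ = 1.74 × 1.496×10^8 = 2.60304×10^8 km; r₂ = 4.42 × 1.496×10^8 = 6.61232×10^8 km.
Transfer-ellipse semi-major axis a_t = (r₁ + r₂)/2 = (2.60304×10^8 + 6.61232×10^8)/2 = 4.60768×10^8 km.
Half the transfer-orbit period gives t = π√(a_t³/μ) = 8.529×10^7 s.
Converting: 8.529×10^7 s ÷ 3.15576×10^7 s/year (365.25 × 86400) = 2.703 years.

t = 2.703 years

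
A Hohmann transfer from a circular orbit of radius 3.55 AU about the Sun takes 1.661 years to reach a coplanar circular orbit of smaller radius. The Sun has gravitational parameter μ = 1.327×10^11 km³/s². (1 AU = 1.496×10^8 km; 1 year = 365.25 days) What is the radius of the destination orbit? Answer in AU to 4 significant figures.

r₂ = 0.9025 AU

In km: r₁ = 3.55 × 1.496×10^8 = 5.3108×10^8 km.
Transfer time t = 1.661 years × 365.25 × 86400 s = 5.24171736×10^7 s, and t = π√(a_t³/μ).
So a_t = (μ t²/π²)^(1/3) = (1.327×10^11 × (5.24171736×10^7)² / π²)^(1/3) = 3.3305×10^8 km.
Since a_t = (r₁ + r₂)/2, r₂ = 2a_t − r₁ = 2×3.3305×10^8 − 5.3108×10^8 = 1.3502×10^8 km.
In AU: r₂ = 1.3502×10^8 / 1.496×10^8 = 0.9025 AU.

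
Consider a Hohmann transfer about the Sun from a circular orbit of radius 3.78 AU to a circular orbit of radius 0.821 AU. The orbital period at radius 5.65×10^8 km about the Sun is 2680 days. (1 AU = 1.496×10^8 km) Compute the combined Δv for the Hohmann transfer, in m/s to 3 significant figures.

From Kepler's third law T² = 4π²r³/μ at r = 5.65×10^8 km, T = 2680 days = 2680 × 86400 s = 2.31552×10^8 s: μ = 4π²r³/T² = 1.32803×10^11 km³/s².
In km: r₁ = 3.78 × 1.496×10^8 = 5.65488×10^8 km; r₂ = 0.821 × 1.496×10^8 = 1.228216×10^8 km.
Semi-major axis of the transfer orbit: a_t = (5.65488×10^8 + 1.228216×10^8)/2 = 3.441548×10^8 km.
Circular speed at r₁: v₁ = √(μ/r₁) = √(1.32803×10^11/5.65488×10^8) = 15.325 km/s.
On the transfer ellipse at r₁, v² = μ(2/r − 1/a) gives v_a = √[μ(2/r₁ − 1/a_t)] = 9.1549 km/s.
First burn Δv₁ = |v_a − v₁| = 6.170 km/s.
Circular speed at r₂: v₂ = √(μ/r₂) = 32.8826 km/s.
Transfer-orbit speed at r₂: v_p = √[μ(2/r₂ − 1/a_t)] = 42.1504 km/s.
Second burn Δv₂ = |v₂ − v_p| = 9.268 km/s.
Total Δv = Δv₁ + Δv₂ = 15.44 km/s.

Δv = 15400 m/s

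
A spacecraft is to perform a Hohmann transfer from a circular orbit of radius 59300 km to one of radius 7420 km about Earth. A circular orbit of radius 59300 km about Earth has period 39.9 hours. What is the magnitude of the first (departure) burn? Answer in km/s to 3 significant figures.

Δv₁ = 1.37 km/s

From Kepler's third law T² = 4π²r³/μ at r = 59300 km, T = 39.9 hours = 39.9 × 3600 s = 1.4364×10^5 s: μ = 4π²r³/T² = 3.99000×10^5 km³/s².
Semi-major axis of the transfer orbit: a_t = (59300 + 7420)/2 = 33360 km.
On the circular orbit at r = 59300 km, v_c = √(μ/r) = 2.594 km/s.
Vis-viva on the transfer ellipse at r = 59300 km gives v_t = √[μ(2/r − 1/a_t)] = 1.223 km/s.
Δv₁ = |v_t − v_c| = |1.223 − 2.594| = 1.371 km/s.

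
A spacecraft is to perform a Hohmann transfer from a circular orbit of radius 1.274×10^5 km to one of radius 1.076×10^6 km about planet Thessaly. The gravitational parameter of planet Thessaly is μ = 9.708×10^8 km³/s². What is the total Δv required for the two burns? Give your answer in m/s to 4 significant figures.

The Hohmann ellipse has a_t = (r₁ + r₂)/2 = 6.017×10^5 km.
Circular speed at r₁: v₁ = √(μ/r₁) = √(9.708×10^8/1.274×10^5) = 87.293 km/s.
On the transfer ellipse at r₁, vis-viva equation gives v_p = √[μ(2/r₁ − 1/a_t)] = 116.73 km/s.
First burn Δv₁ = |v_p − v₁| = 29.44 km/s.
Circular speed at r₂: v₂ = √(μ/r₂) = 30.04 km/s.
Transfer-orbit speed at r₂: v_a = √[μ(2/r₂ − 1/a_t)] = 13.82 km/s.
Second burn Δv₂ = |v₂ − v_a| = 16.22 km/s.
Δv = Δv₁ + Δv₂ = 29.44 + 16.22 = 45.66 km/s.

Δv = 45660 m/s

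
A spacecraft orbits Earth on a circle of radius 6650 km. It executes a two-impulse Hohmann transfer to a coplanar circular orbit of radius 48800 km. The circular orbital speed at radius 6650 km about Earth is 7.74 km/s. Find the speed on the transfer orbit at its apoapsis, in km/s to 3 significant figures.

From the circular-orbit relation v² = μ/r at r = 6650 km: μ = v²r = (7.74)² × 6650 = 3.98386×10^5 km³/s².
Semi-major axis of the transfer orbit: a_t = (6650 + 48800)/2 = 27725 km.
At apoapsis, r = 48800 km.
From the vis-viva equation, v = √[μ(2/r − 1/a_t)] = 1.399 km/s.

v = 1.40 km/s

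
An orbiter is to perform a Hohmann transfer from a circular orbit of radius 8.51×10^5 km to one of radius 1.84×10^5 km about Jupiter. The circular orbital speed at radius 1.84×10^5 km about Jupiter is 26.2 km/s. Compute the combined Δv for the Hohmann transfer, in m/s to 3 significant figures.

From the circular-orbit relation v² = μ/r at r = 1.84×10^5 km: μ = v²r = (26.2)² × 1.84×10^5 = 1.26305×10^8 km³/s².
Transfer-ellipse semi-major axis a_t = (r₁ + r₂)/2 = (8.510×10^5 + 1.840×10^5)/2 = 5.175×10^5 km.
Circular speed at r₁: v₁ = √(μ/r₁) = √(1.26305×10^8/8.510×10^5) = 12.1828 km/s.
Transfer-orbit speed at r₁ (vis-viva): v_a = √[μ(2/r₁ − 1/a_t)] = 7.26439 km/s.
First burn Δv₁ = |v_a − v₁| = 4.918 km/s.
At r₂, v₂ = √(μ/r₂) = 26.200 km/s.
Transfer-orbit speed at r₂: v_p = √[μ(2/r₂ − 1/a_t)] = 33.598 km/s.
Second burn Δv₂ = |v₂ − v_p| = 7.398 km/s.
Δv = Δv₁ + Δv₂ = 4.918 + 7.398 = 12.32 km/s.

Δv = 12300 m/s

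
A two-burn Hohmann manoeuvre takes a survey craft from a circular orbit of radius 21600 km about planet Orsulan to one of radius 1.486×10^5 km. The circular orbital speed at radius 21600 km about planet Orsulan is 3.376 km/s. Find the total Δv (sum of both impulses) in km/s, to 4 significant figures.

Δv = 1.724 km/s

From the circular-orbit relation v² = μ/r at r = 21600 km: μ = v²r = (3.376)² × 21600 = 2.46183×10^5 km³/s².
Transfer-ellipse semi-major axis a_t = (r₁ + r₂)/2 = (21600 + 1.486×10^5)/2 = 85100 km.
Circular speed at r₁: v₁ = √(μ/r₁) = √(2.46183×10^5/21600) = 3.376 km/s.
On the transfer ellipse at r₁, vis-viva equation gives v_p = √[μ(2/r₁ − 1/a_t)] = 4.461 km/s.
First burn Δv₁ = |v_p − v₁| = 1.085 km/s.
Circular speed at r₂: v₂ = √(μ/r₂) = 1.28712 km/s.
Transfer-orbit speed at r₂: v_a = √[μ(2/r₂ − 1/a_t)] = 0.648458 km/s.
Second burn Δv₂ = |v₂ − v_a| = 0.6387 km/s.
Total Δv = Δv₁ + Δv₂ = 1.724 km/s.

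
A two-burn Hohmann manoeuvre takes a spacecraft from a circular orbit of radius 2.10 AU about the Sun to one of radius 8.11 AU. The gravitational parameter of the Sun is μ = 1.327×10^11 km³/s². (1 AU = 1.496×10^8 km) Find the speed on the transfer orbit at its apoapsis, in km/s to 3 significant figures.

In km: r₁ = 2.10 × 1.496×10^8 = 3.1416×10^8 km; r₂ = 8.11 × 1.496×10^8 = 1.213256×10^9 km.
Semi-major axis of the transfer orbit: a_t = (3.1416×10^8 + 1.213256×10^9)/2 = 7.63708×10^8 km.
The apoapsis of the transfer ellipse is at r = 1.213256×10^9 km.
Vis-viva: v = √[μ(2/r − 1/a_t)] = √[1.327×10^11 × (2/1.213256×10^9 − 1/7.63708×10^8)] = 6.708 km/s.

v = 6.71 km/s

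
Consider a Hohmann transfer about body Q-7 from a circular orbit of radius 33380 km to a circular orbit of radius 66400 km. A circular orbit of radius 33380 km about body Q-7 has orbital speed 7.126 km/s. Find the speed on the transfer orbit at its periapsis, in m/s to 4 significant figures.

From the circular-orbit relation v² = μ/r at r = 33380 km: μ = v²r = (7.126)² × 33380 = 1.69503×10^6 km³/s².
Transfer-ellipse semi-major axis a_t = (r₁ + r₂)/2 = (33380 + 66400)/2 = 49890 km.
At periapsis, r = 33380 km.
Vis-viva: v = √[μ(2/r − 1/a_t)] = √[1.69503×10^6 × (2/33380 − 1/49890)] = 8.221 km/s.

v = 8221 m/s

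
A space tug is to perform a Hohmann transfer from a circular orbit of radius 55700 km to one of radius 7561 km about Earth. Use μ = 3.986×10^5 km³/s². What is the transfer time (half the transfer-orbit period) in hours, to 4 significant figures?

t = 7.776 hours

Transfer-ellipse semi-major axis a_t = (r₁ + r₂)/2 = (55700 + 7561)/2 = 31630.5 km.
Half the transfer-orbit period gives t = π√(a_t³/μ) = 27992 s.
Converting: 27992 s ÷ 3600 s/hour = 7.776 hours.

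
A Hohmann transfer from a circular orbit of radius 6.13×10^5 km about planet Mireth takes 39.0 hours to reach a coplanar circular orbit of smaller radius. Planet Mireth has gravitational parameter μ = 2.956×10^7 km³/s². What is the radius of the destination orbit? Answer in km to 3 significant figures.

r₂ = 1.66×10^5 km

Transfer time t = 39.0 hours = 1.404×10^5 s, and t = π√(a_t³/μ).
So a_t = (μ t²/π²)^(1/3) = (2.956×10^7 × (1.404×10^5)² / π²)^(1/3) = 3.8939×10^5 km.
Since a_t = (r₁ + r₂)/2, r₂ = 2a_t − r₁ = 2×3.8939×10^5 − 6.130×10^5 = 1.6578×10^5 km.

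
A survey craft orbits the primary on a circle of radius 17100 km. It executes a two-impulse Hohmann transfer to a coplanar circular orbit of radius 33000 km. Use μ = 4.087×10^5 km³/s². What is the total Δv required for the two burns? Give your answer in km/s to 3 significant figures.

Δv = 1.33 km/s

Semi-major axis of the transfer orbit: a_t = (17100 + 33000)/2 = 25050 km.
At r₁ the circular-orbit speed is v₁ = √(μ/r₁) = 4.8888 km/s.
Transfer-orbit speed at r₁ (vis-viva): v_p = √[μ(2/r₁ − 1/a_t)] = 5.6112 km/s.
First burn Δv₁ = |v_p − v₁| = 0.7224 km/s.
Circular speed at r₂: v₂ = √(μ/r₂) = 3.5192 km/s.
Transfer-orbit speed at r₂: v_a = √[μ(2/r₂ − 1/a_t)] = 2.9076 km/s.
Second burn Δv₂ = |v₂ − v_a| = 0.6116 km/s.
Δv = Δv₁ + Δv₂ = 0.7224 + 0.6116 = 1.334 km/s.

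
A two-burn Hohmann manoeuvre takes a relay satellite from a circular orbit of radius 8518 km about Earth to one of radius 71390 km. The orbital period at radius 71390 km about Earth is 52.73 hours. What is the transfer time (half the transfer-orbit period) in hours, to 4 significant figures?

From Kepler's third law T² = 4π²r³/μ at r = 71390 km, T = 52.73 hours = 52.73 × 3600 s = 1.89828×10^5 s: μ = 4π²r³/T² = 3.98613×10^5 km³/s².
The Hohmann ellipse has a_t = (r₁ + r₂)/2 = 39954 km.
By Kepler's third law the transfer-orbit period is T = 2π√(a_t³/μ), so t = T/2 = 39740 s.
Converting: 39740 s ÷ 3600 s/hour = 11.04 hours.

t = 11.04 hours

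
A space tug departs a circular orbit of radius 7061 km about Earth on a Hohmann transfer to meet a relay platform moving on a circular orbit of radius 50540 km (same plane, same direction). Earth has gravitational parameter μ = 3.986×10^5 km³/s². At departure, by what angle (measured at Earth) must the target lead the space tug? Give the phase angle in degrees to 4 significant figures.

φ = 102.6°

Transfer-ellipse semi-major axis a_t = (r₁ + r₂)/2 = (7061 + 50540)/2 = 28800.5 km.
Transfer time t = π√(a_t³/μ) = 24321 s.
The target's mean motion on its circular orbit is ω₂ = √(μ/r₂³) = 5.5567×10^-5 rad/s.
Angle swept by the target during transfer: ω₂·t = 1.3514 rad = 77.43°.
The space tug traverses 180° on the transfer ellipse, so the target must lead by 180° − 77.43° = 102.6°.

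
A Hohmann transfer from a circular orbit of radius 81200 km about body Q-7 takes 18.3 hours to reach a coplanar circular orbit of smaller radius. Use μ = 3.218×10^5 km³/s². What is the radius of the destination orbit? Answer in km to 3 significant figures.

r₂ = 23000 km

Transfer time t = 18.3 hours = 65880 s, and t = π√(a_t³/μ).
So a_t = (μ t²/π²)^(1/3) = (3.218×10^5 × (65880)² / π²)^(1/3) = 52111 km.
Since a_t = (r₁ + r₂)/2, r₂ = 2a_t − r₁ = 2×52111 − 81200 = 23022 km.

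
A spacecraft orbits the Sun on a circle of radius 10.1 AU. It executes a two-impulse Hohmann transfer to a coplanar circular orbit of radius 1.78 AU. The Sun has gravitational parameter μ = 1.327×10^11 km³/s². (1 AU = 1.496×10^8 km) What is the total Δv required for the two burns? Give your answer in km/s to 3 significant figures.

Δv = 11.0 km/s

In km: r₁ = 10.1 × 1.496×10^8 = 1.51096×10^9 km; r₂ = 1.78 × 1.496×10^8 = 2.66288×10^8 km.
Transfer-ellipse semi-major axis a_t = (r₁ + r₂)/2 = (1.51096×10^9 + 2.66288×10^8)/2 = 8.88624×10^8 km.
Circular speed at r₁: v₁ = √(μ/r₁) = √(1.327×10^11/1.51096×10^9) = 9.371 km/s.
Transfer-orbit speed at r₁ (vis-viva): v_a = √[μ(2/r₁ − 1/a_t)] = 5.130 km/s.
First burn Δv₁ = |v_a − v₁| = 4.241 km/s.
At r₂, v₂ = √(μ/r₂) = 22.323 km/s.
Transfer-orbit speed at r₂: v_p = √[μ(2/r₂ − 1/a_t)] = 29.109 km/s.
Second burn Δv₂ = |v₂ − v_p| = 6.786 km/s.
Total Δv = Δv₁ + Δv₂ = 11.03 km/s.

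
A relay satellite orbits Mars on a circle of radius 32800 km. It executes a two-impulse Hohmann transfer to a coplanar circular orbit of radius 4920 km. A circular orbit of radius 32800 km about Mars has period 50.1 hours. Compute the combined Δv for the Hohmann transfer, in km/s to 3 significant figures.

From Kepler's third law T² = 4π²r³/μ at r = 32800 km, T = 50.1 hours = 50.1 × 3600 s = 1.8036×10^5 s: μ = 4π²r³/T² = 42825.3 km³/s².
The Hohmann ellipse has a_t = (r₁ + r₂)/2 = 18860 km.
At r₁ the circular-orbit speed is v₁ = √(μ/r₁) = 1.14265 km/s.
Transfer-orbit speed at r₁ (vis-viva equation): v_a = √[μ(2/r₁ − 1/a_t)] = 0.583613 km/s.
First burn Δv₁ = |v_a − v₁| = 0.5590 km/s.
At r₂, v₂ = √(μ/r₂) = 2.950311 km/s.
Transfer-orbit speed at r₂: v_p = √[μ(2/r₂ − 1/a_t)] = 3.890755 km/s.
Second burn Δv₂ = |v₂ − v_p| = 0.9404 km/s.
Δv = Δv₁ + Δv₂ = 0.5590 + 0.9404 = 1.499 km/s.

Δv = 1.50 km/s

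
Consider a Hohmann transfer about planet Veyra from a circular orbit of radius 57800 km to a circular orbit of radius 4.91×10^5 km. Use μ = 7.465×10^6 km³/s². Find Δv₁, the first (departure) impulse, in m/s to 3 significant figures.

Semi-major axis of the transfer orbit: a_t = (57800 + 4.910×10^5)/2 = 2.744×10^5 km.
On the circular orbit at r = 57800 km, v_c = √(μ/r) = 11.365 km/s.
Transfer-orbit speed at the same r (vis-viva, a = a_t): v_t = √[μ(2/r − 1/a_t)] = 15.202 km/s.
Δv₁ = |v_t − v_c| = |15.202 − 11.365| = 3.837 km/s.

Δv₁ = 3840 m/s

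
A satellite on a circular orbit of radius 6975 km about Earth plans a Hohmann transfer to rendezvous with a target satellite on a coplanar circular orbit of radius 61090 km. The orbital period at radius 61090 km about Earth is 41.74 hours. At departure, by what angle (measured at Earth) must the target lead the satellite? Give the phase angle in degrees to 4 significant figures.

φ = 105.2°

From Kepler's third law T² = 4π²r³/μ at r = 61090 km, T = 41.74 hours = 41.74 × 3600 s = 1.50264×10^5 s: μ = 4π²r³/T² = 3.98621×10^5 km³/s².
The Hohmann ellipse has a_t = (r₁ + r₂)/2 = 34032.5 km.
Transfer time t = π√(a_t³/μ) = 31240.0 s.
Target angular speed ω₂ = √(μ/r₂³) = 4.18143×10^-5 rad/s.
Angle swept by the target during transfer: ω₂·t = 1.30628 rad = 74.84°.
Arrival is 180° from departure on the ellipse, so φ = 180° − 74.84° = 105.2°.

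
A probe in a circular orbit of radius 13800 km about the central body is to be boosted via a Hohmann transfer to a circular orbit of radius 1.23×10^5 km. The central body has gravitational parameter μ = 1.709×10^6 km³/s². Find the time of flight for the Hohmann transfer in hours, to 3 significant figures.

t = 11.9 hours

The Hohmann ellipse has a_t = (r₁ + r₂)/2 = 68400 km.
Half the transfer-orbit period gives t = π√(a_t³/μ) = 42990 s.
Converting: 42990 s ÷ 3600 s/hour = 11.9 hours.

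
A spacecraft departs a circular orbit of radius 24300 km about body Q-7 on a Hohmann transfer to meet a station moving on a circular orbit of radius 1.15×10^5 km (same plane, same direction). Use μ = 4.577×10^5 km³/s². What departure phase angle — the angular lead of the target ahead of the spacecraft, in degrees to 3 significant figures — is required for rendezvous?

Transfer-ellipse semi-major axis a_t = (r₁ + r₂)/2 = (24300 + 1.150×10^5)/2 = 69650 km.
The half-period of the transfer ellipse is t = π√(a_t³/μ) = 85357 s.
The target's mean motion on its circular orbit is ω₂ = √(μ/r₂³) = 1.7348×10^-5 rad/s.
Angle swept by the target during transfer: ω₂·t = 1.4808 rad = 84.84°.
The spacecraft traverses 180° on the transfer ellipse, so the target must lead by 180° − 84.84° = 95.2°.

φ = 95.2°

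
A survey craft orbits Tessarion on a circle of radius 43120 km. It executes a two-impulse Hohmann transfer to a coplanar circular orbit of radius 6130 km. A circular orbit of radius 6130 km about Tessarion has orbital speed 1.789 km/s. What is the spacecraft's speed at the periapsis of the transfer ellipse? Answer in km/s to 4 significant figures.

v = 2.367 km/s

From the circular-orbit relation v² = μ/r at r = 6130 km: μ = v²r = (1.789)² × 6130 = 19619.2 km³/s².
Semi-major axis of the transfer orbit: a_t = (43120 + 6130)/2 = 24625 km.
The periapsis of the transfer ellipse is at r = 6130 km.
From the vis-viva equation, v = √[μ(2/r − 1/a_t)] = 2.367 km/s.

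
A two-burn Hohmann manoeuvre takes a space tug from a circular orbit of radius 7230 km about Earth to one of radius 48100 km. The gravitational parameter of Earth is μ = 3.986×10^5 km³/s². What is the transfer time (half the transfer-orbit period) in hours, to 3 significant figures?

t = 6.36 hours

The Hohmann ellipse has a_t = (r₁ + r₂)/2 = 27665 km.
Transfer time t = π√(a_t³/μ) = π√((27665)³ / 3.986×10^5) = 22900 s.
Converting: 22900 s ÷ 3600 s/hour = 6.36 hours.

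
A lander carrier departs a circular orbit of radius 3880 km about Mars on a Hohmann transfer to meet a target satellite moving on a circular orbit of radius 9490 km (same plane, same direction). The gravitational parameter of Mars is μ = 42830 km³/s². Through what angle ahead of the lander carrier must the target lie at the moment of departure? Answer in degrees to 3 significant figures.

φ = 73.6°

The Hohmann ellipse has a_t = (r₁ + r₂)/2 = 6685 km.
Transfer time t = π√(a_t³/μ) = 8297.1 s.
Target angular speed ω₂ = √(μ/r₂³) = 2.2386×10^-4 rad/s.
Angle swept by the target during transfer: ω₂·t = 1.857 rad = 106.4°.
The lander carrier traverses 180° on the transfer ellipse, so the target must lead by 180° − 106.4° = 73.6°.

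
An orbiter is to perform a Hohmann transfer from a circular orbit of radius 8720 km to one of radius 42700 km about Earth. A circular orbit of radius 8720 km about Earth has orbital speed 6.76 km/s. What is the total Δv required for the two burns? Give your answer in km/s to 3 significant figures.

Δv = 3.23 km/s

From the circular-orbit relation v² = μ/r at r = 8720 km: μ = v²r = (6.76)² × 8720 = 3.98483×10^5 km³/s².
The Hohmann ellipse has a_t = (r₁ + r₂)/2 = 25710 km.
Circular speed at r₁: v₁ = √(μ/r₁) = √(3.98483×10^5/8720) = 6.760 km/s.
Transfer-orbit speed at r₁ (vis-viva equation): v_p = √[μ(2/r₁ − 1/a_t)] = 8.712 km/s.
First burn Δv₁ = |v_p − v₁| = 1.952 km/s.
Circular speed at r₂: v₂ = √(μ/r₂) = 3.055 km/s.
Transfer-orbit speed at r₂: v_a = √[μ(2/r₂ − 1/a_t)] = 1.779 km/s.
Second burn Δv₂ = |v₂ − v_a| = 1.276 km/s.
Δv = Δv₁ + Δv₂ = 1.952 + 1.276 = 3.228 km/s.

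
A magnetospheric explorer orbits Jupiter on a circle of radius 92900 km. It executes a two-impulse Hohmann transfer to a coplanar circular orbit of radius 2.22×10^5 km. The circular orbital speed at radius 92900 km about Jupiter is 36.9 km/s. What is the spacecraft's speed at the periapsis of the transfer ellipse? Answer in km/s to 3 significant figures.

From the circular-orbit relation v² = μ/r at r = 92900 km: μ = v²r = (36.9)² × 92900 = 1.26494×10^8 km³/s².
Transfer-ellipse semi-major axis a_t = (r₁ + r₂)/2 = (92900 + 2.220×10^5)/2 = 1.5745×10^5 km.
The periapsis of the transfer ellipse is at r = 92900 km.
From the vis-viva equation, v = √[μ(2/r − 1/a_t)] = 43.82 km/s.

v = 43.8 km/s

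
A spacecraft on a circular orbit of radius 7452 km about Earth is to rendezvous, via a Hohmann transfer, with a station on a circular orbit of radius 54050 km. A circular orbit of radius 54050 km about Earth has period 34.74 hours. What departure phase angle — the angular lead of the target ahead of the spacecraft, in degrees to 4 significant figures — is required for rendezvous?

From Kepler's third law T² = 4π²r³/μ at r = 54050 km, T = 34.74 hours = 34.74 × 3600 s = 1.25064×10^5 s: μ = 4π²r³/T² = 3.98549×10^5 km³/s².
Transfer-ellipse semi-major axis a_t = (r₁ + r₂)/2 = (7452 + 54050)/2 = 30751 km.
Transfer time t = π√(a_t³/μ) = 26834.8 s.
The target's mean motion on its circular orbit is ω₂ = √(μ/r₂³) = 5.02398×10^-5 rad/s.
Angle swept by the target during transfer: ω₂·t = 1.34817 rad = 77.24°.
Arrival is 180° from departure on the ellipse, so φ = 180° − 77.24° = 102.8°.

φ = 102.8°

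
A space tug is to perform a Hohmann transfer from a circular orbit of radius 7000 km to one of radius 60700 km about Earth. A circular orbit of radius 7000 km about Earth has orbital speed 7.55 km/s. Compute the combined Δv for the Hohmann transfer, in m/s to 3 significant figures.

Δv = 3960 m/s

From the circular-orbit relation v² = μ/r at r = 7000 km: μ = v²r = (7.55)² × 7000 = 3.99018×10^5 km³/s².
Transfer-ellipse semi-major axis a_t = (r₁ + r₂)/2 = (7000 + 60700)/2 = 33850 km.
Circular speed at r₁: v₁ = √(μ/r₁) = √(3.99018×10^5/7000) = 7.550 km/s.
On the transfer ellipse at r₁, vis-viva equation gives v_p = √[μ(2/r₁ − 1/a_t)] = 10.11 km/s.
First burn Δv₁ = |v_p − v₁| = 2.560 km/s.
Circular speed at r₂: v₂ = √(μ/r₂) = 2.564 km/s.
Transfer-orbit speed at r₂: v_a = √[μ(2/r₂ − 1/a_t)] = 1.166 km/s.
Second burn Δv₂ = |v₂ − v_a| = 1.398 km/s.
Total Δv = Δv₁ + Δv₂ = 3.958 km/s.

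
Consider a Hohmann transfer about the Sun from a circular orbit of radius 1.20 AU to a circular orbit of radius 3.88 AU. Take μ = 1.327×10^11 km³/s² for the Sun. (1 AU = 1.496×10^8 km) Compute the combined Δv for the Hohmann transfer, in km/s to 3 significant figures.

Δv = 11.1 km/s

In km: r₁ = 1.20 × 1.496×10^8 = 1.7952×10^8 km; r₂ = 3.88 × 1.496×10^8 = 5.80448×10^8 km.
The Hohmann ellipse has a_t = (r₁ + r₂)/2 = 3.79984×10^8 km.
At r₁ the circular-orbit speed is v₁ = √(μ/r₁) = 27.188 km/s.
Transfer-orbit speed at r₁ (vis-viva): v_p = √[μ(2/r₁ − 1/a_t)] = 33.603 km/s.
First burn Δv₁ = |v_p − v₁| = 6.415 km/s.
Circular speed at r₂: v₂ = √(μ/r₂) = 15.120 km/s.
Transfer-orbit speed at r₂: v_a = √[μ(2/r₂ − 1/a_t)] = 10.393 km/s.
Second burn Δv₂ = |v₂ − v_a| = 4.727 km/s.
Δv = Δv₁ + Δv₂ = 6.415 + 4.727 = 11.14 km/s.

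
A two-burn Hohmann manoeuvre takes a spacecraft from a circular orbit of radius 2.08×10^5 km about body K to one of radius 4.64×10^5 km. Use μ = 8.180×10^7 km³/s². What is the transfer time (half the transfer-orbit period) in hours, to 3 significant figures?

t = 18.8 hours

Transfer-ellipse semi-major axis a_t = (r₁ + r₂)/2 = (2.080×10^5 + 4.640×10^5)/2 = 3.360×10^5 km.
Half the transfer-orbit period gives t = π√(a_t³/μ) = 67650 s.
Converting: 67650 s ÷ 3600 s/hour = 18.8 hours.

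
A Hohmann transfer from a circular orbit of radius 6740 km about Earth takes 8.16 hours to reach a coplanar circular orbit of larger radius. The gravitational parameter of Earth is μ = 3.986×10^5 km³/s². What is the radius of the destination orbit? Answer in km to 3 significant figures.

Transfer time t = 8.16 hours = 29376 s, and t = π√(a_t³/μ).
So a_t = (μ t²/π²)^(1/3) = (3.986×10^5 × (29376)² / π²)^(1/3) = 32664 km.
Since a_t = (r₁ + r₂)/2, r₂ = 2a_t − r₁ = 2×32664 − 6740 = 58588 km.

r₂ = 58600 km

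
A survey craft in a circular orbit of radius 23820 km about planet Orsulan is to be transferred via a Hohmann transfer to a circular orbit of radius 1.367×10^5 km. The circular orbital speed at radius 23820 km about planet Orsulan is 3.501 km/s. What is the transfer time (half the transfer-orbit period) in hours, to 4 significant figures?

From the circular-orbit relation v² = μ/r at r = 23820 km: μ = v²r = (3.501)² × 23820 = 2.91962×10^5 km³/s².
The Hohmann ellipse has a_t = (r₁ + r₂)/2 = 80260 km.
Transfer time t = π√(a_t³/μ) = π√((80260)³ / 2.91962×10^5) = 1.322×10^5 s.
Converting: 1.322×10^5 s ÷ 3600 s/hour = 36.72 hours.

t = 36.72 hours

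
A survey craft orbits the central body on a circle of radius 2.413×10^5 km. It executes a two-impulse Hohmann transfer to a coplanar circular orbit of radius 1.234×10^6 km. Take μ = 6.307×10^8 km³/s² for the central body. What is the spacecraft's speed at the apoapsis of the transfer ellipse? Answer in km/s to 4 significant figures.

v = 12.93 km/s

The Hohmann ellipse has a_t = (r₁ + r₂)/2 = 7.3765×10^5 km.
The apoapsis of the transfer ellipse is at r = 1.234×10^6 km.
Applying v² = μ(2/r − 1/a_t): v = 12.93 km/s.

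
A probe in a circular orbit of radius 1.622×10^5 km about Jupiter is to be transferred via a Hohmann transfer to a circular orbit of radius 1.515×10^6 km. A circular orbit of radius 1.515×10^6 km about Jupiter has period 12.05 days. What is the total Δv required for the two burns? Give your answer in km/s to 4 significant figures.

From Kepler's third law T² = 4π²r³/μ at r = 1.515×10^6 km, T = 12.05 days = 12.05 × 86400 s = 1.04112×10^6 s: μ = 4π²r³/T² = 1.26647×10^8 km³/s².
Transfer-ellipse semi-major axis a_t = (r₁ + r₂)/2 = (1.622×10^5 + 1.515×10^6)/2 = 8.386×10^5 km.
Circular speed at r₁: v₁ = √(μ/r₁) = √(1.26647×10^8/1.622×10^5) = 27.943 km/s.
Transfer-orbit speed at r₁ (v² = μ(2/r − 1/a)): v_p = √[μ(2/r₁ − 1/a_t)] = 37.558 km/s.
First burn Δv₁ = |v_p − v₁| = 9.615 km/s.
Circular speed at r₂: v₂ = √(μ/r₂) = 9.143 km/s.
Transfer-orbit speed at r₂: v_a = √[μ(2/r₂ − 1/a_t)] = 4.021 km/s.
Second burn Δv₂ = |v₂ − v_a| = 5.122 km/s.
Total Δv = Δv₁ + Δv₂ = 14.74 km/s.

Δv = 14.74 km/s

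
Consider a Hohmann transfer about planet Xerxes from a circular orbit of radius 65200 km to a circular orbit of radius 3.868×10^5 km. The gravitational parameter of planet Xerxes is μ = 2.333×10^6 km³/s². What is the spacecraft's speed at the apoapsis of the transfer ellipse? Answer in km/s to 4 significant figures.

The Hohmann ellipse has a_t = (r₁ + r₂)/2 = 2.260×10^5 km.
At apoapsis, r = 3.868×10^5 km.
Applying v² = μ(2/r − 1/a_t): v = 1.319 km/s.

v = 1.319 km/s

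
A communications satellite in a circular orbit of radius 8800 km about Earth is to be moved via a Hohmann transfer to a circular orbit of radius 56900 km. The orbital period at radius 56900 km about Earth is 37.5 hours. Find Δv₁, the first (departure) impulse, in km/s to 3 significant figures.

From Kepler's third law T² = 4π²r³/μ at r = 56900 km, T = 37.5 hours = 37.5 × 3600 s = 1.350×10^5 s: μ = 4π²r³/T² = 3.99052×10^5 km³/s².
Transfer-ellipse semi-major axis a_t = (r₁ + r₂)/2 = (8800 + 56900)/2 = 32850 km.
Circular speed at r = 8800 km: v_c = √(μ/r) = 6.734 km/s.
Vis-viva on the transfer ellipse at r = 8800 km gives v_t = √[μ(2/r − 1/a_t)] = 8.863 km/s.
Δv₁ = |v_t − v_c| = |8.863 − 6.734| = 2.129 km/s.

Δv₁ = 2.13 km/s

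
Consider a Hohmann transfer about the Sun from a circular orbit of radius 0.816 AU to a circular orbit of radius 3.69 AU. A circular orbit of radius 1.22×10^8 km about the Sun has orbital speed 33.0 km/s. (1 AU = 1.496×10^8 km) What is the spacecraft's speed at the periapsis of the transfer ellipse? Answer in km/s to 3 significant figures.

From the circular-orbit relation v² = μ/r at r = 1.22×10^8 km: μ = v²r = (33.0)² × 1.22×10^8 = 1.32858×10^11 km³/s².
In km: r₁ = 0.816 × 1.496×10^8 = 1.220736×10^8 km; r₂ = 3.69 × 1.496×10^8 = 5.52024×10^8 km.
Transfer-ellipse semi-major axis a_t = (r₁ + r₂)/2 = (1.220736×10^8 + 5.52024×10^8)/2 = 3.370488×10^8 km.
At periapsis, r = 1.220736×10^8 km.
From the vis-viva equation, v = √[μ(2/r − 1/a_t)] = 42.22 km/s.

v = 42.2 km/s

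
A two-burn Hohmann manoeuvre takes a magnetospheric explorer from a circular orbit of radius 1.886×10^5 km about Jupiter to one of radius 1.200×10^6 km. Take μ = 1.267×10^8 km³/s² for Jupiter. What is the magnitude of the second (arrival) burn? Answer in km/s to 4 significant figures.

The Hohmann ellipse has a_t = (r₁ + r₂)/2 = 6.943×10^5 km.
On the circular orbit at r = 1.200×10^6 km, v_c = √(μ/r) = 10.275 km/s.
Vis-viva on the transfer ellipse at r = 1.200×10^6 km gives v_t = √[μ(2/r − 1/a_t)] = 5.3554 km/s.
Δv₂ = |v_t − v_c| = |5.3554 − 10.275| = 4.920 km/s.

Δv₂ = 4.920 km/s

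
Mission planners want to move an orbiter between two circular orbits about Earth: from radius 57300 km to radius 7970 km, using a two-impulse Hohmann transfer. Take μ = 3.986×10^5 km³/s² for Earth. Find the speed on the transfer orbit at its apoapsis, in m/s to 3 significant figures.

v = 1300 m/s

Transfer-ellipse semi-major axis a_t = (r₁ + r₂)/2 = (57300 + 7970)/2 = 32635 km.
The apoapsis of the transfer ellipse is at r = 57300 km.
Vis-viva: v = √[μ(2/r − 1/a_t)] = √[3.986×10^5 × (2/57300 − 1/32635)] = 1.303 km/s.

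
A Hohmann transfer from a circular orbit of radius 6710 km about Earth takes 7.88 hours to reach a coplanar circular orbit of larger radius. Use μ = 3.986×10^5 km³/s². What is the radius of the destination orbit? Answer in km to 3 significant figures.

Transfer time t = 7.88 hours = 28368 s, and t = π√(a_t³/μ).
So a_t = (μ t²/π²)^(1/3) = (3.986×10^5 × (28368)² / π²)^(1/3) = 31913 km.
Since a_t = (r₁ + r₂)/2, r₂ = 2a_t − r₁ = 2×31913 − 6710 = 57116 km.

r₂ = 57100 km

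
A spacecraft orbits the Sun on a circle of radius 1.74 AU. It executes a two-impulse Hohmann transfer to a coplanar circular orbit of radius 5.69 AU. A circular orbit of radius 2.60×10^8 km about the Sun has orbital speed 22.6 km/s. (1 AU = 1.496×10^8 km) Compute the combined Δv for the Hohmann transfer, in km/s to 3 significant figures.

From the circular-orbit relation v² = μ/r at r = 2.60×10^8 km: μ = v²r = (22.6)² × 2.60×10^8 = 1.32798×10^11 km³/s².
In km: r₁ = 1.74 × 1.496×10^8 = 2.60304×10^8 km; r₂ = 5.69 × 1.496×10^8 = 8.51224×10^8 km.
The Hohmann ellipse has a_t = (r₁ + r₂)/2 = 5.55764×10^8 km.
Circular speed at r₁: v₁ = √(μ/r₁) = √(1.32798×10^11/2.60304×10^8) = 22.5868 km/s.
Transfer-orbit speed at r₁ (v² = μ(2/r − 1/a)): v_p = √[μ(2/r₁ − 1/a_t)] = 27.9532 km/s.
First burn Δv₁ = |v_p − v₁| = 5.3664 km/s.
Circular speed at r₂: v₂ = √(μ/r₂) = 12.4903 km/s.
Transfer-orbit speed at r₂: v_a = √[μ(2/r₂ − 1/a_t)] = 8.54808 km/s.
Second burn Δv₂ = |v₂ − v_a| = 3.9422 km/s.
Total Δv = Δv₁ + Δv₂ = 9.309 km/s.

Δv = 9.31 km/s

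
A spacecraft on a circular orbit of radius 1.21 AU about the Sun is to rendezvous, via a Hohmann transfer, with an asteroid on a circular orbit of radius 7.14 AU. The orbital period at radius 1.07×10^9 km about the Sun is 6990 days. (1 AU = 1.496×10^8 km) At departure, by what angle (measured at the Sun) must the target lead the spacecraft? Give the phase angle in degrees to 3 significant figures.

φ = 99.5°

From Kepler's third law T² = 4π²r³/μ at r = 1.07×10^9 km, T = 6990 days = 6990 × 86400 s = 6.03936×10^8 s: μ = 4π²r³/T² = 1.32596×10^11 km³/s².
In km: r₁ = 1.21 × 1.496×10^8 = 1.81016×10^8 km; r₂ = 7.14 × 1.496×10^8 = 1.068144×10^9 km.
Semi-major axis of the transfer orbit: a_t = (1.81016×10^8 + 1.068144×10^9)/2 = 6.2458×10^8 km.
The half-period of the transfer ellipse is t = π√(a_t³/μ) = 1.3467×10^8 s.
The target's mean motion on its circular orbit is ω₂ = √(μ/r₂³) = 1.0431×10^-8 rad/s.
Angle swept by the target during transfer: ω₂·t = 1.4047 rad = 80.48°.
The spacecraft traverses 180° on the transfer ellipse, so the target must lead by 180° − 80.48° = 99.5°.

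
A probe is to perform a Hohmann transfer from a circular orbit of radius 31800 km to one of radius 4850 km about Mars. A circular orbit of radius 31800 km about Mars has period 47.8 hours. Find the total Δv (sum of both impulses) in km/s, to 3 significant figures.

Δv = 1.51 km/s

From Kepler's third law T² = 4π²r³/μ at r = 31800 km, T = 47.8 hours = 47.8 × 3600 s = 1.7208×10^5 s: μ = 4π²r³/T² = 42872.6 km³/s².
Semi-major axis of the transfer orbit: a_t = (31800 + 4850)/2 = 18325 km.
At r₁ the circular-orbit speed is v₁ = √(μ/r₁) = 1.16112 km/s.
On the transfer ellipse at r₁, v² = μ(2/r − 1/a) gives v_a = √[μ(2/r₁ − 1/a_t)] = 0.597345 km/s.
First burn Δv₁ = |v_a − v₁| = 0.5638 km/s.
Circular speed at r₂: v₂ = √(μ/r₂) = 2.9732 km/s.
Transfer-orbit speed at r₂: v_p = √[μ(2/r₂ − 1/a_t)] = 3.9166 km/s.
Second burn Δv₂ = |v₂ − v_p| = 0.9434 km/s.
Δv = Δv₁ + Δv₂ = 0.5638 + 0.9434 = 1.507 km/s.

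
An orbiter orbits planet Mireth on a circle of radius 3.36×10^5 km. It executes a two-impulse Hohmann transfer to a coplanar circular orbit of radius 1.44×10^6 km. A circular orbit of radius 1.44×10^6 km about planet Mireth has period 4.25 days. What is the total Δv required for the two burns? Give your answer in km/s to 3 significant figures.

Δv = 23.4 km/s

From Kepler's third law T² = 4π²r³/μ at r = 1.44×10^6 km, T = 4.25 days = 4.25 × 86400 s = 3.672×10^5 s: μ = 4π²r³/T² = 8.74263×10^8 km³/s².
Transfer-ellipse semi-major axis a_t = (r₁ + r₂)/2 = (3.360×10^5 + 1.440×10^6)/2 = 8.880×10^5 km.
At r₁ the circular-orbit speed is v₁ = √(μ/r₁) = 51.01 km/s.
On the transfer ellipse at r₁, vis-viva gives v_p = √[μ(2/r₁ − 1/a_t)] = 64.96 km/s.
First burn Δv₁ = |v_p − v₁| = 13.95 km/s.
Circular speed at r₂: v₂ = √(μ/r₂) = 24.640 km/s.
Transfer-orbit speed at r₂: v_a = √[μ(2/r₂ − 1/a_t)] = 15.157 km/s.
Second burn Δv₂ = |v₂ − v_a| = 9.483 km/s.
Total Δv = Δv₁ + Δv₂ = 23.43 km/s.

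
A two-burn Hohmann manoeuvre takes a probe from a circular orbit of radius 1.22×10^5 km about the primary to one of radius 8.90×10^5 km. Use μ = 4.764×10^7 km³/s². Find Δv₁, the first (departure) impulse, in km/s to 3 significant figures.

Transfer-ellipse semi-major axis a_t = (r₁ + r₂)/2 = (1.220×10^5 + 8.900×10^5)/2 = 5.060×10^5 km.
On the circular orbit at r = 1.220×10^5 km, v_c = √(μ/r) = 19.761 km/s.
Vis-viva on the transfer ellipse at r = 1.220×10^5 km gives v_t = √[μ(2/r − 1/a_t)] = 26.208 km/s.
Δv₁ = |v_t − v_c| = |26.208 − 19.761| = 6.447 km/s.

Δv₁ = 6.45 km/s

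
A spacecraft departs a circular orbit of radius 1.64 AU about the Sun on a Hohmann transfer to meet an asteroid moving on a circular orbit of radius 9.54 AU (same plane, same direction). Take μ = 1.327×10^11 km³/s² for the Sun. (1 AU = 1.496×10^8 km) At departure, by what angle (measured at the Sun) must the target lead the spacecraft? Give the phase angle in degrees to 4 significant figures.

In km: r₁ = 1.64 × 1.496×10^8 = 2.45344×10^8 km; r₂ = 9.54 × 1.496×10^8 = 1.427184×10^9 km.
Semi-major axis of the transfer orbit: a_t = (2.45344×10^8 + 1.427184×10^9)/2 = 8.36264×10^8 km.
Transfer time t = π√(a_t³/μ) = 2.0856×10^8 s.
Target angular speed ω₂ = √(μ/r₂³) = 6.7564×10^-9 rad/s.
Angle swept by the target during transfer: ω₂·t = 1.4091 rad = 80.74°.
The spacecraft traverses 180° on the transfer ellipse, so the target must lead by 180° − 80.74° = 99.26°.

φ = 99.26°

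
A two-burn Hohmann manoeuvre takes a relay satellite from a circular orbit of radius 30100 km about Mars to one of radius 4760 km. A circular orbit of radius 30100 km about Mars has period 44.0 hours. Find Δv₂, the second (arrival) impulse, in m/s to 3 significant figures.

From Kepler's third law T² = 4π²r³/μ at r = 30100 km, T = 44.0 hours = 44.0 × 3600 s = 1.584×10^5 s: μ = 4π²r³/T² = 42909.0 km³/s².
The Hohmann ellipse has a_t = (r₁ + r₂)/2 = 17430 km.
Circular speed at r = 4760 km: v_c = √(μ/r) = 3.0024 km/s.
Transfer-orbit speed at the same r (vis-viva, a = a_t): v_t = √[μ(2/r − 1/a_t)] = 3.9455 km/s.
Δv₂ = |v_t − v_c| = |3.9455 − 3.0024| = 0.9431 km/s.

Δv₂ = 943 m/s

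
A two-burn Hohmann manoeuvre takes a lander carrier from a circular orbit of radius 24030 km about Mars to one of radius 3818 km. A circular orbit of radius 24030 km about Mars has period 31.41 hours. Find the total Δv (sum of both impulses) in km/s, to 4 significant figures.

Δv = 1.687 km/s

From Kepler's third law T² = 4π²r³/μ at r = 24030 km, T = 31.41 hours = 31.41 × 3600 s = 1.13076×10^5 s: μ = 4π²r³/T² = 42843.0 km³/s².
The Hohmann ellipse has a_t = (r₁ + r₂)/2 = 13924 km.
Circular speed at r₁: v₁ = √(μ/r₁) = √(42843.0/24030) = 1.3353 km/s.
Transfer-orbit speed at r₁ (vis-viva equation): v_a = √[μ(2/r₁ − 1/a_t)] = 0.69920 km/s.
First burn Δv₁ = |v_a − v₁| = 0.6361 km/s.
At r₂, v₂ = √(μ/r₂) = 3.350 km/s.
Transfer-orbit speed at r₂: v_p = √[μ(2/r₂ − 1/a_t)] = 4.401 km/s.
Second burn Δv₂ = |v₂ − v_p| = 1.051 km/s.
Total Δv = Δv₁ + Δv₂ = 1.687 km/s.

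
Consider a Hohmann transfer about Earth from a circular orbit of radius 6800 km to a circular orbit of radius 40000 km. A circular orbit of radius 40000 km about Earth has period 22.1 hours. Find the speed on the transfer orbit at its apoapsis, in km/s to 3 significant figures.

v = 1.70 km/s

From Kepler's third law T² = 4π²r³/μ at r = 40000 km, T = 22.1 hours = 22.1 × 3600 s = 79560 s: μ = 4π²r³/T² = 3.99163×10^5 km³/s².
The Hohmann ellipse has a_t = (r₁ + r₂)/2 = 23400 km.
At apoapsis, r = 40000 km.
From the vis-viva equation, v = √[μ(2/r − 1/a_t)] = 1.703 km/s.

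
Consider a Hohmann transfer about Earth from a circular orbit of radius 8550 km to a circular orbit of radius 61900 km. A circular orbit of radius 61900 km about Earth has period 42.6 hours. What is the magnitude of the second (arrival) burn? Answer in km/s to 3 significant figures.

Δv₂ = 1.29 km/s

From Kepler's third law T² = 4π²r³/μ at r = 61900 km, T = 42.6 hours = 42.6 × 3600 s = 1.5336×10^5 s: μ = 4π²r³/T² = 3.98114×10^5 km³/s².
Transfer-ellipse semi-major axis a_t = (r₁ + r₂)/2 = (8550 + 61900)/2 = 35225 km.
Circular speed at r = 61900 km: v_c = √(μ/r) = 2.536 km/s.
Transfer-orbit speed at the same r (vis-viva, a = a_t): v_t = √[μ(2/r − 1/a_t)] = 1.249 km/s.
Δv₂ = |v_t − v_c| = |1.249 − 2.536| = 1.287 km/s.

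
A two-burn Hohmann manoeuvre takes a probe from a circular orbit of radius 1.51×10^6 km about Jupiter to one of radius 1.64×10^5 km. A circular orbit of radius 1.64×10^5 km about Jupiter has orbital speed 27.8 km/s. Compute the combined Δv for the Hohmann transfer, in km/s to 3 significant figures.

Δv = 14.6 km/s

From the circular-orbit relation v² = μ/r at r = 1.64×10^5 km: μ = v²r = (27.8)² × 1.64×10^5 = 1.26746×10^8 km³/s².
Transfer-ellipse semi-major axis a_t = (r₁ + r₂)/2 = (1.510×10^6 + 1.640×10^5)/2 = 8.370×10^5 km.
Circular speed at r₁: v₁ = √(μ/r₁) = √(1.26746×10^8/1.510×10^6) = 9.1617 km/s.
On the transfer ellipse at r₁, vis-viva equation gives v_a = √[μ(2/r₁ − 1/a_t)] = 4.0554 km/s.
First burn Δv₁ = |v_a − v₁| = 5.106 km/s.
Circular speed at r₂: v₂ = √(μ/r₂) = 27.80 km/s.
Transfer-orbit speed at r₂: v_p = √[μ(2/r₂ − 1/a_t)] = 37.34 km/s.
Second burn Δv₂ = |v₂ − v_p| = 9.540 km/s.
Δv = Δv₁ + Δv₂ = 5.106 + 9.540 = 14.65 km/s.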